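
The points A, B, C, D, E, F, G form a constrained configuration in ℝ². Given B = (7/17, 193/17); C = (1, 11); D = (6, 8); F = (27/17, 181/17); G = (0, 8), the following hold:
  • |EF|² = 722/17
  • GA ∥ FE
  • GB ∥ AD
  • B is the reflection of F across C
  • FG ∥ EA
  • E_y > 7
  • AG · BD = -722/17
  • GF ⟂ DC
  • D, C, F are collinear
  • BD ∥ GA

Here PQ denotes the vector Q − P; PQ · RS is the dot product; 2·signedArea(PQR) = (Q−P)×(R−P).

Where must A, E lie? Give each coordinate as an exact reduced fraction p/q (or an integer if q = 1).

1. A_x = 95/17  [GB ∥ AD ∩ BD ∥ GA]
2. A_y = 79/17  [GB ∥ AD ∩ BD ∥ GA]
   → A = (95/17, 79/17)
3. E_x = 122/17  [FG ∥ EA ∩ GA ∥ FE]
4. E_y = 124/17  [FG ∥ EA ∩ GA ∥ FE]
   → E = (122/17, 124/17)

A = (95/17, 79/17)
E = (122/17, 124/17)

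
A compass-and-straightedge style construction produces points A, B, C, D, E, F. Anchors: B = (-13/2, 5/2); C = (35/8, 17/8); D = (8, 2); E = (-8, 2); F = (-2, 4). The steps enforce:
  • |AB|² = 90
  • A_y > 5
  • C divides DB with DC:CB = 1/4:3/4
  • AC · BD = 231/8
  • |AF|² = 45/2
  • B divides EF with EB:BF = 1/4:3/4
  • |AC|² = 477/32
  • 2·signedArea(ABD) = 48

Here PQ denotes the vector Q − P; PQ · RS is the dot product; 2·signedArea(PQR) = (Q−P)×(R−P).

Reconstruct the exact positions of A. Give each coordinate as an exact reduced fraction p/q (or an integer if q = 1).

1. A_x = 5/2  [AC · BD = 231/8 ∩ 2·signedArea(ABD) = 48]
2. A_y = 11/2  [AC · BD = 231/8 ∩ 2·signedArea(ABD) = 48]
   → A = (5/2, 11/2)

A = (5/2, 11/2)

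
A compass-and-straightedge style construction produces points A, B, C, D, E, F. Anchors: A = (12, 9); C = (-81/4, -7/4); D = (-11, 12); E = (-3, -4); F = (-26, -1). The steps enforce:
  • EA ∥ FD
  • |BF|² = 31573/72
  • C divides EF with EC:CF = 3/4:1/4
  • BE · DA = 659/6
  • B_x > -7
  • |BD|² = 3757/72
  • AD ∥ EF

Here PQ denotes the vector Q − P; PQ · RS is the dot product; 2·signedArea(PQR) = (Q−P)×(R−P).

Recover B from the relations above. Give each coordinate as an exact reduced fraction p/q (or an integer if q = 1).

1. B_x = -77/12  [line -23·x + 3·y + -1001/6 = 0 ∩ |BF|² = 31573/72]
2. B_y = 77/12  [line -23·x + 3·y + -1001/6 = 0 ∩ |BF|² = 31573/72]
   → B = (-77/12, 77/12)

B = (-77/12, 77/12)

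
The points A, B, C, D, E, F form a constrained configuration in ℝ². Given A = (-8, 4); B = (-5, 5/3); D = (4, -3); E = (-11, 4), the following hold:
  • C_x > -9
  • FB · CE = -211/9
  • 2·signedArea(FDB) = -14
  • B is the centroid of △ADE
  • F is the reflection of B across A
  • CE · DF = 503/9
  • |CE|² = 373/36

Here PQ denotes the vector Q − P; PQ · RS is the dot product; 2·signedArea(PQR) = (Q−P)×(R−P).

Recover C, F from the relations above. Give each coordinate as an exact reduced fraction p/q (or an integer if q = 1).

1. F_x = -11  [F is the reflection of B across A]
2. F_y = 19/3  [F is the reflection of B across A]
   → F = (-11, 19/3)
3. C_x = -8  [CE · DF = 503/9 ∩ FB · CE = -211/9]
4. C_y = 17/6  [CE · DF = 503/9 ∩ FB · CE = -211/9]
   → C = (-8, 17/6)

C = (-8, 17/6)
F = (-11, 19/3)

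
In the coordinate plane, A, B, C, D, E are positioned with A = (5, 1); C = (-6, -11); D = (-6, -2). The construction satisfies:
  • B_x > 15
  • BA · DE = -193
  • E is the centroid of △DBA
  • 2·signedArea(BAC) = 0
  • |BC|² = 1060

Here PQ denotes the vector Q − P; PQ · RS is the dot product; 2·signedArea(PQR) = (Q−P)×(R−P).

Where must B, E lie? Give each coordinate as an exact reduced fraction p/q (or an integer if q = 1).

1. B_x = 16  [line 12·x + -11·y + -49 = 0 ∩ |BC|² = 1060]
2. B_y = 13  [line 12·x + -11·y + -49 = 0 ∩ |BC|² = 1060]
   → B = (16, 13)
3. E_x = 5  [E is the centroid of △DBA]
4. E_y = 4  [E is the centroid of △DBA]
   → E = (5, 4)

B = (16, 13)
E = (5, 4)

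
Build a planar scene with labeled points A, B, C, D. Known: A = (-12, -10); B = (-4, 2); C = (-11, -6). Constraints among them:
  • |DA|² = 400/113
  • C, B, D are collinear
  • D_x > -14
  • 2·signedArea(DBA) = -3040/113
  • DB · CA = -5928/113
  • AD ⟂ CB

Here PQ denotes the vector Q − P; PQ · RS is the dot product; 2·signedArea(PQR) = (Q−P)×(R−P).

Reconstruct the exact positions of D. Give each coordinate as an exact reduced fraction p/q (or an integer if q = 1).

D = (-1516/113, -990/113)

1. D_x = -1516/113  [C, B, D are collinear ∩ AD ⟂ CB]
2. D_y = -990/113  [C, B, D are collinear ∩ AD ⟂ CB]
   → D = (-1516/113, -990/113)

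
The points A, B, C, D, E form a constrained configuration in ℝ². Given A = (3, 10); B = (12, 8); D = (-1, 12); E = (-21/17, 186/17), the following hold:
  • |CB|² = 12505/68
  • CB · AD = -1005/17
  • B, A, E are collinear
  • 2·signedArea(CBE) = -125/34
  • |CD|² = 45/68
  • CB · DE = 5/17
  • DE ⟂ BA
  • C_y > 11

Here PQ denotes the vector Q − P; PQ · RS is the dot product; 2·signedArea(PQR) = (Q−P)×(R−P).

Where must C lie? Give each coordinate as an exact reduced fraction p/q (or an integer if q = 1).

C = (-20/17, 381/34)

1. C_x = -20/17  [CB · AD = -1005/17 ∩ CB · DE = 5/17]
2. C_y = 381/34  [CB · AD = -1005/17 ∩ CB · DE = 5/17]
   → C = (-20/17, 381/34)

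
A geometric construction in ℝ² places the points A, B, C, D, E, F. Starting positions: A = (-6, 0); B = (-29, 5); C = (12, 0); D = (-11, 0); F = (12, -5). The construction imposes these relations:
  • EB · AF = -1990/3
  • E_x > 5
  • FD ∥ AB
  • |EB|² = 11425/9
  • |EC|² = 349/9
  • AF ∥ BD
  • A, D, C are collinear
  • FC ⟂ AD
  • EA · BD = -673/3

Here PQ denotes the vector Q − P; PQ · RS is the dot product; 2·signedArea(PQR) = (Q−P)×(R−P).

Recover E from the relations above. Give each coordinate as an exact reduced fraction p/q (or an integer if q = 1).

E = (6, -5/3)

1. E_x = 6  [line -18·x + 5·y + 349/3 = 0 ∩ |EB|² = 11425/9]
2. E_y = -5/3  [line -18·x + 5·y + 349/3 = 0 ∩ |EB|² = 11425/9]
   → E = (6, -5/3)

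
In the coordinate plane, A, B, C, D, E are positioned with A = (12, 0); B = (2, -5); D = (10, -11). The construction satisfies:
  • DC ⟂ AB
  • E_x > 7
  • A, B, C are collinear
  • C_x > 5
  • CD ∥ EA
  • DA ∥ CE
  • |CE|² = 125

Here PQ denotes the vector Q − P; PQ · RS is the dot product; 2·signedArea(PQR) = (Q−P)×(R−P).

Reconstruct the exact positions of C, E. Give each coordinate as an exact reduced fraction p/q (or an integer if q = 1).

C = (6, -3)
E = (8, 8)

1. C_x = 6  [A, B, C are collinear ∩ DC ⟂ AB]
2. C_y = -3  [A, B, C are collinear ∩ DC ⟂ AB]
   → C = (6, -3)
3. E_x = 8  [CD ∥ EA ∩ DA ∥ CE]
4. E_y = 8  [CD ∥ EA ∩ DA ∥ CE]
   → E = (8, 8)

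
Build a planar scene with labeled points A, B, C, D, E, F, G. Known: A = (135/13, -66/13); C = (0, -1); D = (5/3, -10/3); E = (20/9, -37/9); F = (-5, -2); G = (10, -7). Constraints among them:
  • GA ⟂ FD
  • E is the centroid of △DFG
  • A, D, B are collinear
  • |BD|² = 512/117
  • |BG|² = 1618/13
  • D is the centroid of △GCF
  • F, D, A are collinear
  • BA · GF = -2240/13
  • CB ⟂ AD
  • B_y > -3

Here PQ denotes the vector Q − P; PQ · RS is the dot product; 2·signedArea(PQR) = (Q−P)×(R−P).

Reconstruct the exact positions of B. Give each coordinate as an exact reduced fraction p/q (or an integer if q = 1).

B = (-5/13, -38/13)

1. B_x = -5/13  [A, D, B are collinear ∩ CB ⟂ AD]
2. B_y = -38/13  [A, D, B are collinear ∩ CB ⟂ AD]
   → B = (-5/13, -38/13)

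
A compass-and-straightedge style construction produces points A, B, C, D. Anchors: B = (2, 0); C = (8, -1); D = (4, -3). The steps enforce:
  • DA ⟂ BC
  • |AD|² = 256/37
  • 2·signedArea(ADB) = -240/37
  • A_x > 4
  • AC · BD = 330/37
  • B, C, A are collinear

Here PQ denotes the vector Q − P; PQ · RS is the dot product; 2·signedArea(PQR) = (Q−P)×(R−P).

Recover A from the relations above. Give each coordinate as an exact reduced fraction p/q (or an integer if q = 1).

1. A_x = 164/37  [B, C, A are collinear ∩ DA ⟂ BC]
2. A_y = -15/37  [B, C, A are collinear ∩ DA ⟂ BC]
   → A = (164/37, -15/37)

A = (164/37, -15/37)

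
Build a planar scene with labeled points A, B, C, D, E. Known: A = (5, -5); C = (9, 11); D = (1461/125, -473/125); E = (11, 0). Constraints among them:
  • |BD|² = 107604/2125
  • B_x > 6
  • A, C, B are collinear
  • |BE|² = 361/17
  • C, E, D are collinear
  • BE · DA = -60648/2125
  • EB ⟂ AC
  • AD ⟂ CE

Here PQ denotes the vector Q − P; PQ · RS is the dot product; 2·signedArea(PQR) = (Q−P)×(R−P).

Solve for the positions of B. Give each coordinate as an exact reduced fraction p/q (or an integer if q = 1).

1. B_x = 111/17  [A, C, B are collinear ∩ EB ⟂ AC]
2. B_y = 19/17  [A, C, B are collinear ∩ EB ⟂ AC]
   → B = (111/17, 19/17)

B = (111/17, 19/17)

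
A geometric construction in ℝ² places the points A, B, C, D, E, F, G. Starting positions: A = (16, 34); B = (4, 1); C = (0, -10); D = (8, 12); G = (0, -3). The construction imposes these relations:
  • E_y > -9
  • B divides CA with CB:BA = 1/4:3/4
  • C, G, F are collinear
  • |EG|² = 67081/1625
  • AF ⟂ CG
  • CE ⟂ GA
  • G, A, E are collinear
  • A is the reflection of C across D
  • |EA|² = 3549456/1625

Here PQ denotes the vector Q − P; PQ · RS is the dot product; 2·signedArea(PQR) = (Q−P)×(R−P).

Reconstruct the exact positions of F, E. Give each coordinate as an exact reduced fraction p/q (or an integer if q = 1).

1. F_x = 0  [C, G, F are collinear ∩ AF ⟂ CG]
2. F_y = 34  [C, G, F are collinear ∩ AF ⟂ CG]
   → F = (0, 34)
3. E_x = -4144/1625  [G, A, E are collinear ∩ CE ⟂ GA]
4. E_y = -14458/1625  [G, A, E are collinear ∩ CE ⟂ GA]
   → E = (-4144/1625, -14458/1625)

E = (-4144/1625, -14458/1625)
F = (0, 34)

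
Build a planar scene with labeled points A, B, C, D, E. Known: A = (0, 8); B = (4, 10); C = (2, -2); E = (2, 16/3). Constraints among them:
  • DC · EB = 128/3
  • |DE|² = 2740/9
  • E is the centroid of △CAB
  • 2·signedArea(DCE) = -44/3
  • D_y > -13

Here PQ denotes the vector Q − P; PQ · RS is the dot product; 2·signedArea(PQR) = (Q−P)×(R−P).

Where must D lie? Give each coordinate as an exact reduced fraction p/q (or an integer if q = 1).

D = (4, -12)

1. D_x = 4  [DC · EB = 128/3 ∩ 2·signedArea(DCE) = -44/3]
2. D_y = -12  [DC · EB = 128/3 ∩ 2·signedArea(DCE) = -44/3]
   → D = (4, -12)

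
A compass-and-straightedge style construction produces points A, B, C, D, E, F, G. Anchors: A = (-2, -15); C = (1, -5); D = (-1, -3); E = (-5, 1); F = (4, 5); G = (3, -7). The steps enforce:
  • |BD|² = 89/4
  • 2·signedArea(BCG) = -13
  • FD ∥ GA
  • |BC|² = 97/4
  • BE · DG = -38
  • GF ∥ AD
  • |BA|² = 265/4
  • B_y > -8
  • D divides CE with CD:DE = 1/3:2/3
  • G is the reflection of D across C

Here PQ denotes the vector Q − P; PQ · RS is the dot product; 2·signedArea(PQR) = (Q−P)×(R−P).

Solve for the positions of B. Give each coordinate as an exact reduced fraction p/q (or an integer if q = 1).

1. B_x = -7/2  [2·signedArea(BCG) = -13 ∩ BE · DG = -38]
2. B_y = -7  [2·signedArea(BCG) = -13 ∩ BE · DG = -38]
   → B = (-7/2, -7)

B = (-7/2, -7)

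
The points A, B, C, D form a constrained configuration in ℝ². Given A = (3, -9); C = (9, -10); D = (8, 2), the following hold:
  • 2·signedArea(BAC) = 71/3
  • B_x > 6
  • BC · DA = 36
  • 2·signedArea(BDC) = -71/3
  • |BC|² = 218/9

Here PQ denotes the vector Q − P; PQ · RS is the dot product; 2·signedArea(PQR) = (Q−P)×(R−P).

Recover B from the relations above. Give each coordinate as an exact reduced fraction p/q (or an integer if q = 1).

B = (20/3, -17/3)

1. B_x = 20/3  [2·signedArea(BDC) = -71/3 ∩ 2·signedArea(BAC) = 71/3]
2. B_y = -17/3  [2·signedArea(BDC) = -71/3 ∩ 2·signedArea(BAC) = 71/3]
   → B = (20/3, -17/3)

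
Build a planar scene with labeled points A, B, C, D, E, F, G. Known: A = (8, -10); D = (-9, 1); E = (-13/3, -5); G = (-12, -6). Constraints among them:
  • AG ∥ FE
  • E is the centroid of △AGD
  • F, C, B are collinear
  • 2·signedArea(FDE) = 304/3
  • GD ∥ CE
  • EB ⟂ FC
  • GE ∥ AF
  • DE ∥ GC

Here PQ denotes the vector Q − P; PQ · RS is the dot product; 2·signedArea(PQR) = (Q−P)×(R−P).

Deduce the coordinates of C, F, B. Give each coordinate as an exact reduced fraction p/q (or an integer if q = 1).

1. C_x = -22/3  [GD ∥ CE ∩ DE ∥ GC]
2. C_y = -12  [GD ∥ CE ∩ DE ∥ GC]
   → C = (-22/3, -12)
3. F_x = 47/3  [AG ∥ FE ∩ GE ∥ AF]
4. F_y = -9  [AG ∥ FE ∩ GE ∥ AF]
   → F = (47/3, -9)
5. B_x = -2813/807  [F, C, B are collinear ∩ EB ⟂ FC]
6. B_y = -3093/269  [F, C, B are collinear ∩ EB ⟂ FC]
   → B = (-2813/807, -3093/269)

B = (-2813/807, -3093/269)
C = (-22/3, -12)
F = (47/3, -9)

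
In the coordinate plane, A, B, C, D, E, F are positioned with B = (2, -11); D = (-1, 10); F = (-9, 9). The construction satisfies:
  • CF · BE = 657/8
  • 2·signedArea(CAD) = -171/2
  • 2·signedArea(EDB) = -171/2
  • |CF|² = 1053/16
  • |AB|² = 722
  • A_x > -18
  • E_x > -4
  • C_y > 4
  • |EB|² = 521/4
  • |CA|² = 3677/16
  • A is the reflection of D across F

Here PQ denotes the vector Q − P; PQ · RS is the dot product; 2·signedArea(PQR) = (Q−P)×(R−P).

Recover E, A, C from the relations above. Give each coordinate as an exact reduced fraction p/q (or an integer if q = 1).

1. A_x = -17  [A is the reflection of D across F]
2. A_y = 8  [A is the reflection of D across F]
   → A = (-17, 8)
3. C_x = -9/4  [line -2·x + 16·y + -153/2 = 0 ∩ |CF|² = 1053/16]
4. C_y = 9/2  [line -2·x + 16·y + -153/2 = 0 ∩ |CF|² = 1053/16]
   → C = (-9/4, 9/2)
5. E_x = -7/2  [2·signedArea(EDB) = -171/2 ∩ CF · BE = 657/8]
6. E_y = -1  [2·signedArea(EDB) = -171/2 ∩ CF · BE = 657/8]
   → E = (-7/2, -1)

A = (-17, 8)
C = (-9/4, 9/2)
E = (-7/2, -1)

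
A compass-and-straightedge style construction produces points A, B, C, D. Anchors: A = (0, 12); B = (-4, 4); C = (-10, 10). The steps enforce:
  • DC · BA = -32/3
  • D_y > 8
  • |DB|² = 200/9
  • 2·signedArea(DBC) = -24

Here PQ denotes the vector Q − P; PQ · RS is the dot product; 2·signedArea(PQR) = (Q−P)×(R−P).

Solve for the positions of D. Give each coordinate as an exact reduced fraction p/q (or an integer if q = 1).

1. D_x = -14/3  [2·signedArea(DBC) = -24 ∩ DC · BA = -32/3]
2. D_y = 26/3  [2·signedArea(DBC) = -24 ∩ DC · BA = -32/3]
   → D = (-14/3, 26/3)

D = (-14/3, 26/3)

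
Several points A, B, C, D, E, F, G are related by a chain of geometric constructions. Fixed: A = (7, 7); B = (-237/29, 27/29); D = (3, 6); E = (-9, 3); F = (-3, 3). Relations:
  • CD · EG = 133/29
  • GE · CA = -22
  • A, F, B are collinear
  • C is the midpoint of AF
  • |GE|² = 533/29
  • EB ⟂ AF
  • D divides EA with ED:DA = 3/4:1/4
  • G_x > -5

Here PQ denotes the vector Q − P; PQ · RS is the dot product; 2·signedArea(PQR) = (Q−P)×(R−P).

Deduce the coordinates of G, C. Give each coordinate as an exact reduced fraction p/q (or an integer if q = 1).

C = (2, 5)
G = (-137/29, 96/29)

1. C_x = 2  [C is the midpoint of AF]
2. C_y = 5  [C is the midpoint of AF]
   → C = (2, 5)
3. G_x = -137/29  [GE · CA = -22 ∩ CD · EG = 133/29]
4. G_y = 96/29  [GE · CA = -22 ∩ CD · EG = 133/29]
   → G = (-137/29, 96/29)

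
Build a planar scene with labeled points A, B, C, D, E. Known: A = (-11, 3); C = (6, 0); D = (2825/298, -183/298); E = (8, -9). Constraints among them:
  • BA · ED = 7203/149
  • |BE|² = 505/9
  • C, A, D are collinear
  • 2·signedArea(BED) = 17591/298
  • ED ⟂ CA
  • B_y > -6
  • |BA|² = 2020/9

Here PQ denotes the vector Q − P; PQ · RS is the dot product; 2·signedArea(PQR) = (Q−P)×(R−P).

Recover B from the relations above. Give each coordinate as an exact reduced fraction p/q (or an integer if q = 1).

1. B_x = 5/3  [2·signedArea(BED) = 17591/298 ∩ BA · ED = 7203/149]
2. B_y = -5  [2·signedArea(BED) = 17591/298 ∩ BA · ED = 7203/149]
   → B = (5/3, -5)

B = (5/3, -5)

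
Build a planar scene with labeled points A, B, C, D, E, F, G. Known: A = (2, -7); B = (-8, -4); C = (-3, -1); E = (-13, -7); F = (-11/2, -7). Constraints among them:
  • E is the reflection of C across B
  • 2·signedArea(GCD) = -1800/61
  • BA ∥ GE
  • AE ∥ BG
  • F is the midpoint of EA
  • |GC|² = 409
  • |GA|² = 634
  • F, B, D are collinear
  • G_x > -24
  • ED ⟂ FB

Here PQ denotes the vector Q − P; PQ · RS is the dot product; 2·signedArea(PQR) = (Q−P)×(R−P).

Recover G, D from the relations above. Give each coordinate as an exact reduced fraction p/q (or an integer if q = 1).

D = (-523/61, -202/61)
G = (-23, -4)

1. G_x = -23  [BA ∥ GE ∩ AE ∥ BG]
2. G_y = -4  [BA ∥ GE ∩ AE ∥ BG]
   → G = (-23, -4)
3. D_x = -523/61  [F, B, D are collinear ∩ ED ⟂ FB]
4. D_y = -202/61  [F, B, D are collinear ∩ ED ⟂ FB]
   → D = (-523/61, -202/61)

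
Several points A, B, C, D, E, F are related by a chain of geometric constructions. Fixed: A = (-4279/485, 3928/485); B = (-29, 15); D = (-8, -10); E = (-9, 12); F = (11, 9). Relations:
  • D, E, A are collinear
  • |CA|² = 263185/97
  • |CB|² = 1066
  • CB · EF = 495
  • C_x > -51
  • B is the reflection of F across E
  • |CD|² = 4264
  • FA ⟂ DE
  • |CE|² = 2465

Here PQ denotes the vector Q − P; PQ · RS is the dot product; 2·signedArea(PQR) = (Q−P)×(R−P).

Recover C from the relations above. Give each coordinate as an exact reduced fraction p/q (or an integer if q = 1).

C = (-50, 40)

1. C_x = -50  [line -20·x + 3·y + -1120 = 0 ∩ |CE|² = 2465]
2. C_y = 40  [line -20·x + 3·y + -1120 = 0 ∩ |CE|² = 2465]
   → C = (-50, 40)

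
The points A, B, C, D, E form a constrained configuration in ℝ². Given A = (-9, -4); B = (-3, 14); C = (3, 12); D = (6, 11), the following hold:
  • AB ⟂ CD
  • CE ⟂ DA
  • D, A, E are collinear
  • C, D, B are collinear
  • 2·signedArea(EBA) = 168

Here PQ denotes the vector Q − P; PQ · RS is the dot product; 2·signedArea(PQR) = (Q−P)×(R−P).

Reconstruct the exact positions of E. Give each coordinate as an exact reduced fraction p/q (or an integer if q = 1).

E = (5, 10)

1. E_x = 5  [D, A, E are collinear ∩ CE ⟂ DA]
2. E_y = 10  [D, A, E are collinear ∩ CE ⟂ DA]
   → E = (5, 10)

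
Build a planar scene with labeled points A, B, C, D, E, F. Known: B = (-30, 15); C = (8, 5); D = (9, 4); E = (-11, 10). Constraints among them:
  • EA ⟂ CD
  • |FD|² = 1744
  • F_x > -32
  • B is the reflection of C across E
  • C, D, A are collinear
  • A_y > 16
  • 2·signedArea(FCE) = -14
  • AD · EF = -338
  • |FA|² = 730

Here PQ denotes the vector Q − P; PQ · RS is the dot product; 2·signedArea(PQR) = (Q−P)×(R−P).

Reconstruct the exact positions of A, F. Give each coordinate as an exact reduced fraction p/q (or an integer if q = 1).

A = (-4, 17)
F = (-31, 16)

1. A_x = -4  [C, D, A are collinear ∩ EA ⟂ CD]
2. A_y = 17  [C, D, A are collinear ∩ EA ⟂ CD]
   → A = (-4, 17)
3. F_x = -31  [2·signedArea(FCE) = -14 ∩ AD · EF = -338]
4. F_y = 16  [2·signedArea(FCE) = -14 ∩ AD · EF = -338]
   → F = (-31, 16)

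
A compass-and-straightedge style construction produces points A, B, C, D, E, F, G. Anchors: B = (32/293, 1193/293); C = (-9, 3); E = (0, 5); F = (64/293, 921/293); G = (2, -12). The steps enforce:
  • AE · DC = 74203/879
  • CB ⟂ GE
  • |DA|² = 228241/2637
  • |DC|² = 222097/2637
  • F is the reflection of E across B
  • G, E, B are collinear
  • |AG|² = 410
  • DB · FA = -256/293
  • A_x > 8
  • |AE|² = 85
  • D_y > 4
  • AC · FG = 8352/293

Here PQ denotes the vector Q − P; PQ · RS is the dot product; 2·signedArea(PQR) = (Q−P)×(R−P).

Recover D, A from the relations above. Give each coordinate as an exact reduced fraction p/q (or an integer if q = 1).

1. A_x = 9  [line -522/293·x + 4437/293·y + -26361/293 = 0 ∩ |AE|² = 85]
2. A_y = 7  [line -522/293·x + 4437/293·y + -26361/293 = 0 ∩ |AE|² = 85]
   → A = (9, 7)
3. D_x = 64/879  [DB · FA = -256/293 ∩ AE · DC = 74203/879]
4. D_y = 3851/879  [DB · FA = -256/293 ∩ AE · DC = 74203/879]
   → D = (64/879, 3851/879)

A = (9, 7)
D = (64/879, 3851/879)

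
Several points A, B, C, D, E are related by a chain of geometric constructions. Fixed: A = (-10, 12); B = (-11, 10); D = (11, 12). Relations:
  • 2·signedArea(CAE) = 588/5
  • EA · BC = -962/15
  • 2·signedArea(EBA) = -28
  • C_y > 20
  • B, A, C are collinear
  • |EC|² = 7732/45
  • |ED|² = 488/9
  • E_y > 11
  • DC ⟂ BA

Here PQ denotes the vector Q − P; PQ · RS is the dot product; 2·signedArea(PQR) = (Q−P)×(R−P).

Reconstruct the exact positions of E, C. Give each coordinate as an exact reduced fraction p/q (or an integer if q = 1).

1. C_x = -29/5  [B, A, C are collinear ∩ DC ⟂ BA]
2. C_y = 102/5  [B, A, C are collinear ∩ DC ⟂ BA]
   → C = (-29/5, 102/5)
3. E_x = 11/3  [EA · BC = -962/15 ∩ 2·signedArea(CAE) = 588/5]
4. E_y = 34/3  [EA · BC = -962/15 ∩ 2·signedArea(CAE) = 588/5]
   → E = (11/3, 34/3)

C = (-29/5, 102/5)
E = (11/3, 34/3)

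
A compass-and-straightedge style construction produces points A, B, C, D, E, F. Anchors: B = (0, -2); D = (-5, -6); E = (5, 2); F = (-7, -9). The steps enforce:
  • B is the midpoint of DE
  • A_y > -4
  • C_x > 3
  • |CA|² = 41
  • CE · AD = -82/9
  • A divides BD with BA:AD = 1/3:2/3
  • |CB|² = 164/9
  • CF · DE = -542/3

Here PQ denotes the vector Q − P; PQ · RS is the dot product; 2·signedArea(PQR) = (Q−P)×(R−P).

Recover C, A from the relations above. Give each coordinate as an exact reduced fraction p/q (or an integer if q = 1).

A = (-5/3, -10/3)
C = (10/3, 2/3)

1. C_x = 10/3  [line -10·x + -8·y + 116/3 = 0 ∩ |CB|² = 164/9]
2. C_y = 2/3  [line -10·x + -8·y + 116/3 = 0 ∩ |CB|² = 164/9]
   → C = (10/3, 2/3)
3. A_x = -5/3  [A divides BD with BA:AD = 1/3:2/3]
4. A_y = -10/3  [A divides BD with BA:AD = 1/3:2/3]
   → A = (-5/3, -10/3)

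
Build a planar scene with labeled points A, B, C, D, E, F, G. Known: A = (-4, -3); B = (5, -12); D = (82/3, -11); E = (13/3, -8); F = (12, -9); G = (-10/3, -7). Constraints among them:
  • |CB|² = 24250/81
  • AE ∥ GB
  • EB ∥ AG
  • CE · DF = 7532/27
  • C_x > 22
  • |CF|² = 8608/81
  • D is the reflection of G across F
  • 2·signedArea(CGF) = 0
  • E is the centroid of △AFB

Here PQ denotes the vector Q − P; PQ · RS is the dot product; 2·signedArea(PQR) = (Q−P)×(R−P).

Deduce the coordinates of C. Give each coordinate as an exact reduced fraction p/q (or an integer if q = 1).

1. C_x = 200/9  [2·signedArea(CGF) = 0 ∩ CE · DF = 7532/27]
2. C_y = -31/3  [2·signedArea(CGF) = 0 ∩ CE · DF = 7532/27]
   → C = (200/9, -31/3)

C = (200/9, -31/3)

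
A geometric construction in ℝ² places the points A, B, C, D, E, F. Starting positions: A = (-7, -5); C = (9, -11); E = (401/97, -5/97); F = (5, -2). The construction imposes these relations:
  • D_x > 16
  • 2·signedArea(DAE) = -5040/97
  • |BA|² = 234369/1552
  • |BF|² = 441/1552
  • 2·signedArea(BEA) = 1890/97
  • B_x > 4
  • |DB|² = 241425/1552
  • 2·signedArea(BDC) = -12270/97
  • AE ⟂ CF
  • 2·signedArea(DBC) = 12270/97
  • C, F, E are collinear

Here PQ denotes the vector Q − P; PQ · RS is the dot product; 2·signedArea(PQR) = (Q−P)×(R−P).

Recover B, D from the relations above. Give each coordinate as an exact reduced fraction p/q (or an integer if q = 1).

1. B_x = 464/97  [line 480/97·x + -1080/97·y + -3930/97 = 0 ∩ |BF|² = 441/1552]
2. B_y = -587/388  [line 480/97·x + -1080/97·y + -3930/97 = 0 ∩ |BF|² = 441/1552]
   → B = (464/97, -587/388)
3. D_x = 17  [2·signedArea(BDC) = -12270/97 ∩ 2·signedArea(DAE) = -5040/97]
4. D_y = 1  [2·signedArea(BDC) = -12270/97 ∩ 2·signedArea(DAE) = -5040/97]
   → D = (17, 1)

B = (464/97, -587/388)
D = (17, 1)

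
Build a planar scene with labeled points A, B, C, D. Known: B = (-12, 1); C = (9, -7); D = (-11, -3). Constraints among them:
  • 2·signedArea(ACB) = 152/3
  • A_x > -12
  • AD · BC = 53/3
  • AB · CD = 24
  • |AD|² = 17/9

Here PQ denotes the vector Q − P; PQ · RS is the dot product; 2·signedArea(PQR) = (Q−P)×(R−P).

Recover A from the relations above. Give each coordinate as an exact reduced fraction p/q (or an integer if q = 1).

1. A_x = -34/3  [2·signedArea(ACB) = 152/3 ∩ AB · CD = 24]
2. A_y = -5/3  [2·signedArea(ACB) = 152/3 ∩ AB · CD = 24]
   → A = (-34/3, -5/3)

A = (-34/3, -5/3)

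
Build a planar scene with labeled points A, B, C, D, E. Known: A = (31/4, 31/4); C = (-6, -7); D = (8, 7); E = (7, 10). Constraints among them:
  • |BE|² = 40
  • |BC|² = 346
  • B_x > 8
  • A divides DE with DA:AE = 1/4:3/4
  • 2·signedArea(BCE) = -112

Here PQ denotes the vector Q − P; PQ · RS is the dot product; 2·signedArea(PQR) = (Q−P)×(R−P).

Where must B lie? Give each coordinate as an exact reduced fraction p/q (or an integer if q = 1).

B = (9, 4)

1. B_x = 9  [line -17·x + 13·y + 101 = 0 ∩ |BC|² = 346]
2. B_y = 4  [line -17·x + 13·y + 101 = 0 ∩ |BC|² = 346]
   → B = (9, 4)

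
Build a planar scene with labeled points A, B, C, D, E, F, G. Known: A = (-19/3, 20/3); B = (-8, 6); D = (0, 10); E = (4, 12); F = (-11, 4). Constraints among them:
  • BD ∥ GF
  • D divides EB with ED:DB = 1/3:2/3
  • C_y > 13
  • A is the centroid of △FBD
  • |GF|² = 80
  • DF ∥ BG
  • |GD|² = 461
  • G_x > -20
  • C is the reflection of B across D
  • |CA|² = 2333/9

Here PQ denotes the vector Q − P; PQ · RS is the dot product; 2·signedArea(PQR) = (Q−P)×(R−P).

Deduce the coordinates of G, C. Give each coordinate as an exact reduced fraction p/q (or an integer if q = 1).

1. G_x = -19  [BD ∥ GF ∩ DF ∥ BG]
2. G_y = 0  [BD ∥ GF ∩ DF ∥ BG]
   → G = (-19, 0)
3. C_x = 8  [C is the reflection of B across D]
4. C_y = 14  [C is the reflection of B across D]
   → C = (8, 14)

C = (8, 14)
G = (-19, 0)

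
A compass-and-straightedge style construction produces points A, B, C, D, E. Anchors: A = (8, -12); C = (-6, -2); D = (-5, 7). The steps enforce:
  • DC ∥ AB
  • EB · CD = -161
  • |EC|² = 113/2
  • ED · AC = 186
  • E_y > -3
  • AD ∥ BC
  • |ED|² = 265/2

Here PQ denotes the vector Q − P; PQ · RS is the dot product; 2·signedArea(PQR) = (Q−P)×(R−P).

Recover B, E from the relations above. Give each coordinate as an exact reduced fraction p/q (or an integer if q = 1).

B = (7, -21)
E = (3/2, -5/2)

1. B_x = 7  [AD ∥ BC ∩ DC ∥ AB]
2. B_y = -21  [AD ∥ BC ∩ DC ∥ AB]
   → B = (7, -21)
3. E_x = 3/2  [ED · AC = 186 ∩ EB · CD = -161]
4. E_y = -5/2  [ED · AC = 186 ∩ EB · CD = -161]
   → E = (3/2, -5/2)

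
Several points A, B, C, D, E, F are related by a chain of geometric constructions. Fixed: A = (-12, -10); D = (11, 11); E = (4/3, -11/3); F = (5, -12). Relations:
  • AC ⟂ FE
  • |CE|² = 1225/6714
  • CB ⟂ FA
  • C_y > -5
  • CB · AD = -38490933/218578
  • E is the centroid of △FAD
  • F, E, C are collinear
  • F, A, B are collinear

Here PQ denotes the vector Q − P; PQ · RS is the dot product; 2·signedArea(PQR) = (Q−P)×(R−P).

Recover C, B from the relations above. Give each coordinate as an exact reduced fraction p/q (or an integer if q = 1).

B = (138017/218578, -1255299/109289)
C = (1123/746, -3027/746)

1. C_x = 1123/746  [F, E, C are collinear ∩ AC ⟂ FE]
2. C_y = -3027/746  [F, E, C are collinear ∩ AC ⟂ FE]
   → C = (1123/746, -3027/746)
3. B_x = 138017/218578  [F, A, B are collinear ∩ CB ⟂ FA]
4. B_y = -1255299/109289  [F, A, B are collinear ∩ CB ⟂ FA]
   → B = (138017/218578, -1255299/109289)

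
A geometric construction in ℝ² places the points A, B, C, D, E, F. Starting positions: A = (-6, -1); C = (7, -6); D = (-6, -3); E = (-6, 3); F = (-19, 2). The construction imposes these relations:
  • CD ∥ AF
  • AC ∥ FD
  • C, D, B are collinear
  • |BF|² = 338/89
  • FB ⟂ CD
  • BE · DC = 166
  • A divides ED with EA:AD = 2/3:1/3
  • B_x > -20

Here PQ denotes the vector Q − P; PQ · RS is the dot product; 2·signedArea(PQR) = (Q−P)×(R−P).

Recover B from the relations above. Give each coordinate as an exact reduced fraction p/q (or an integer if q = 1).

B = (-1730/89, 9/89)

1. B_x = -1730/89  [C, D, B are collinear ∩ FB ⟂ CD]
2. B_y = 9/89  [C, D, B are collinear ∩ FB ⟂ CD]
   → B = (-1730/89, 9/89)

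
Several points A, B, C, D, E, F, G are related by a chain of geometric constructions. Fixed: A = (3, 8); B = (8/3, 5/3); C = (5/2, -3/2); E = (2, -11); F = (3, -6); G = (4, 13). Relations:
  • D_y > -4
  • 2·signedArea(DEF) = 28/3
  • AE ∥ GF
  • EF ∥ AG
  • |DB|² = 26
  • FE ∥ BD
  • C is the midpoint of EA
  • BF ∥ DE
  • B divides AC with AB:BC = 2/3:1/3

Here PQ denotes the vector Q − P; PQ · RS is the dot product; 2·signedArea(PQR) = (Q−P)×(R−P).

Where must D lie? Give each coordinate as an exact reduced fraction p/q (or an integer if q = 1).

D = (5/3, -10/3)

1. D_x = 5/3  [BF ∥ DE ∩ FE ∥ BD]
2. D_y = -10/3  [BF ∥ DE ∩ FE ∥ BD]
   → D = (5/3, -10/3)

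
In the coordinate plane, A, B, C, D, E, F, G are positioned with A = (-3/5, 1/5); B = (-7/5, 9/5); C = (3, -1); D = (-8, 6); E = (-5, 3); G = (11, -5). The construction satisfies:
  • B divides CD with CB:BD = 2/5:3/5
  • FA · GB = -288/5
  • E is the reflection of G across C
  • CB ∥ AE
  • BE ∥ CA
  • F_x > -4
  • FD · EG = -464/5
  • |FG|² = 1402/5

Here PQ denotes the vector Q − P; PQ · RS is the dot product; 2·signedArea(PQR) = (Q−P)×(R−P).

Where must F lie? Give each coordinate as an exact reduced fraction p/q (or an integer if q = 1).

1. F_x = -18/5  [FD · EG = -464/5 ∩ FA · GB = -288/5]
2. F_y = 16/5  [FD · EG = -464/5 ∩ FA · GB = -288/5]
   → F = (-18/5, 16/5)

F = (-18/5, 16/5)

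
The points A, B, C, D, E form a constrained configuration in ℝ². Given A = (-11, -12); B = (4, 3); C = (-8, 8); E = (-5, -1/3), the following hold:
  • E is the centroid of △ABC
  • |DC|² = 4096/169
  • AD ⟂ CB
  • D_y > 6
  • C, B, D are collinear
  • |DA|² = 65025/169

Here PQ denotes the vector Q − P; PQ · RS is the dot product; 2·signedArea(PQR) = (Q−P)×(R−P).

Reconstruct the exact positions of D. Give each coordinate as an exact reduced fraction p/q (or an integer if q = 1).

D = (-584/169, 1032/169)

1. D_x = -584/169  [C, B, D are collinear ∩ AD ⟂ CB]
2. D_y = 1032/169  [C, B, D are collinear ∩ AD ⟂ CB]
   → D = (-584/169, 1032/169)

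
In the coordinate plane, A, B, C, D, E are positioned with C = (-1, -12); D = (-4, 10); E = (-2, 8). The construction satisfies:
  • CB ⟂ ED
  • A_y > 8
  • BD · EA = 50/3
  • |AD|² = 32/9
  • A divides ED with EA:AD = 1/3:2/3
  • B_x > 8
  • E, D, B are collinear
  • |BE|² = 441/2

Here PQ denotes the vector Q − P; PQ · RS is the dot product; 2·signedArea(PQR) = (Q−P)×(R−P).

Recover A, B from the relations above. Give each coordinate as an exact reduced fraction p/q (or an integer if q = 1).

A = (-8/3, 26/3)
B = (17/2, -5/2)

1. A_x = -8/3  [A divides ED with EA:AD = 1/3:2/3]
2. A_y = 26/3  [A divides ED with EA:AD = 1/3:2/3]
   → A = (-8/3, 26/3)
3. B_x = 17/2  [E, D, B are collinear ∩ CB ⟂ ED]
4. B_y = -5/2  [E, D, B are collinear ∩ CB ⟂ ED]
   → B = (17/2, -5/2)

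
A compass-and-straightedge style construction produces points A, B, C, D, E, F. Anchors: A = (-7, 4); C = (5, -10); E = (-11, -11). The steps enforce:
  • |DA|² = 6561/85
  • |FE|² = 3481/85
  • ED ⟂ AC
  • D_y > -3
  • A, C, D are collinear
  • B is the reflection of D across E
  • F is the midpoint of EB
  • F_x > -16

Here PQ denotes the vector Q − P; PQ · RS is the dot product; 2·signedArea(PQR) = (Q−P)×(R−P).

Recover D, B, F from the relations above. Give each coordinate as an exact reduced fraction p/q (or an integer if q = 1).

B = (-1761/85, -1643/85)
D = (-109/85, -227/85)
F = (-1348/85, -1289/85)

1. D_x = -109/85  [A, C, D are collinear ∩ ED ⟂ AC]
2. D_y = -227/85  [A, C, D are collinear ∩ ED ⟂ AC]
   → D = (-109/85, -227/85)
3. B_x = -1761/85  [B is the reflection of D across E]
4. B_y = -1643/85  [B is the reflection of D across E]
   → B = (-1761/85, -1643/85)
5. F_x = -1348/85  [F is the midpoint of EB]
6. F_y = -1289/85  [F is the midpoint of EB]
   → F = (-1348/85, -1289/85)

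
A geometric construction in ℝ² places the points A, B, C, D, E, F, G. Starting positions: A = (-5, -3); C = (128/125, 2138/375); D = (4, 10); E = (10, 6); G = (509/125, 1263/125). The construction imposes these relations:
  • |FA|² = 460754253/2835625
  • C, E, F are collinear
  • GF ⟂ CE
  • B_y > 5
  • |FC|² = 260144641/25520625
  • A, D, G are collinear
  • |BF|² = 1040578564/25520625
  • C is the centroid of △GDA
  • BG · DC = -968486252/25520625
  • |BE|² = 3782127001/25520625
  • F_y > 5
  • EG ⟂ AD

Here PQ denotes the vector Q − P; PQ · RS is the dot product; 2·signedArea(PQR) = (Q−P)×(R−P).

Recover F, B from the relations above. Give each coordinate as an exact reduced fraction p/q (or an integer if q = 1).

1. F_x = 11952049/2835625  [C, E, F are collinear ∩ GF ⟂ CE]
2. F_y = 16467918/2835625  [C, E, F are collinear ∩ GF ⟂ CE]
   → F = (11952049/2835625, 16467918/2835625)
3. B_x = -6144689/2835625  [line 372/125·x + 1612/375·y + -449235508/25520625 = 0 ∩ |BE|² = 3782127001/25520625]
4. B_y = 47597306/8506875  [line 372/125·x + 1612/375·y + -449235508/25520625 = 0 ∩ |BE|² = 3782127001/25520625]
   → B = (-6144689/2835625, 47597306/8506875)

B = (-6144689/2835625, 47597306/8506875)
F = (11952049/2835625, 16467918/2835625)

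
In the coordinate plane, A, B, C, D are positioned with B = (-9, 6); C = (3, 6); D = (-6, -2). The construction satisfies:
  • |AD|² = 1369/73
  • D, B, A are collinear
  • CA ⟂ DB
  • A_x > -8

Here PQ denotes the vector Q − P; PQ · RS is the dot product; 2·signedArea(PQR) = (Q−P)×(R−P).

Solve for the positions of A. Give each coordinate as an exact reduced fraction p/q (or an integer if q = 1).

1. A_x = -549/73  [D, B, A are collinear ∩ CA ⟂ DB]
2. A_y = 150/73  [D, B, A are collinear ∩ CA ⟂ DB]
   → A = (-549/73, 150/73)

A = (-549/73, 150/73)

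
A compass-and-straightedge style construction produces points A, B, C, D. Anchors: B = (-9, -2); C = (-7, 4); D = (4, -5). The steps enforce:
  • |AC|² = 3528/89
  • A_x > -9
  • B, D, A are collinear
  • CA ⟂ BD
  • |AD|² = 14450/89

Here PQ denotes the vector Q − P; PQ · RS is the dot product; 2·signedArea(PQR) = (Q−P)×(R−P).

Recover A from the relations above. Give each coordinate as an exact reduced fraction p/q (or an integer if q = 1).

A = (-749/89, -190/89)

1. A_x = -749/89  [B, D, A are collinear ∩ CA ⟂ BD]
2. A_y = -190/89  [B, D, A are collinear ∩ CA ⟂ BD]
   → A = (-749/89, -190/89)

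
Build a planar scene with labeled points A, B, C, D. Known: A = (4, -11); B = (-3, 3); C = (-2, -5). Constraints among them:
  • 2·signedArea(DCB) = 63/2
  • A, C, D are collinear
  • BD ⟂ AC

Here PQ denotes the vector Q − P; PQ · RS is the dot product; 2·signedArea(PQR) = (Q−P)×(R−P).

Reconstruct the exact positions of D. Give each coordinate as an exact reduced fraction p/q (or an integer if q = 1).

D = (-13/2, -1/2)

1. D_x = -13/2  [A, C, D are collinear ∩ BD ⟂ AC]
2. D_y = -1/2  [A, C, D are collinear ∩ BD ⟂ AC]
   → D = (-13/2, -1/2)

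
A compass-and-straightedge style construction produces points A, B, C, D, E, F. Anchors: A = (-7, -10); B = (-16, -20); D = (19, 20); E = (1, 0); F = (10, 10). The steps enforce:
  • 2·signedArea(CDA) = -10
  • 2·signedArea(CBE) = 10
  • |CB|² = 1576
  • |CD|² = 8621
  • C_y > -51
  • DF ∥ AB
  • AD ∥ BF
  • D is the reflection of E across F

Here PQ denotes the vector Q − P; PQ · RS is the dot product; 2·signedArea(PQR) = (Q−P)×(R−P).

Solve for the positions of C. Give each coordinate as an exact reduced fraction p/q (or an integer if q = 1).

1. C_x = -42  [2·signedArea(CBE) = 10 ∩ 2·signedArea(CDA) = -10]
2. C_y = -50  [2·signedArea(CBE) = 10 ∩ 2·signedArea(CDA) = -10]
   → C = (-42, -50)

C = (-42, -50)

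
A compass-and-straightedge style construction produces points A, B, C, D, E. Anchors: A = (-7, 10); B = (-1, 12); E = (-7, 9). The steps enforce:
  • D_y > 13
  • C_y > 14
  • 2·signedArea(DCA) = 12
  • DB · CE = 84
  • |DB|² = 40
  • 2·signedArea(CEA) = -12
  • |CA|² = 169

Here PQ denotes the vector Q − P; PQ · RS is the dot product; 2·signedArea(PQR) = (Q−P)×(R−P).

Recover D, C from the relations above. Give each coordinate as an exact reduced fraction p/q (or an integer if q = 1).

1. C_x = 5  [2·signedArea(CEA) = -12]
2. C_y = 15  [|CA|² = 169]
   → C = (5, 15)
3. D_x = 5  [2·signedArea(DCA) = 12 ∩ DB · CE = 84]
4. D_y = 14  [2·signedArea(DCA) = 12 ∩ DB · CE = 84]
   → D = (5, 14)

C = (5, 15)
D = (5, 14)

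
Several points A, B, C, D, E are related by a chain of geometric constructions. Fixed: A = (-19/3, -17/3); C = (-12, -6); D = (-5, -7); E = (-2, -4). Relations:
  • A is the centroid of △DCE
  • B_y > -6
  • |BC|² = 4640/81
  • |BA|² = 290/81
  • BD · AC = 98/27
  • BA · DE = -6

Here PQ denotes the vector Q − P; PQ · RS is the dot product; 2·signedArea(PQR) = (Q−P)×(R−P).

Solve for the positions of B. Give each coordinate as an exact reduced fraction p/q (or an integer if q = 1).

B = (-40/9, -50/9)

1. B_x = -40/9  [BD · AC = 98/27 ∩ BA · DE = -6]
2. B_y = -50/9  [BD · AC = 98/27 ∩ BA · DE = -6]
   → B = (-40/9, -50/9)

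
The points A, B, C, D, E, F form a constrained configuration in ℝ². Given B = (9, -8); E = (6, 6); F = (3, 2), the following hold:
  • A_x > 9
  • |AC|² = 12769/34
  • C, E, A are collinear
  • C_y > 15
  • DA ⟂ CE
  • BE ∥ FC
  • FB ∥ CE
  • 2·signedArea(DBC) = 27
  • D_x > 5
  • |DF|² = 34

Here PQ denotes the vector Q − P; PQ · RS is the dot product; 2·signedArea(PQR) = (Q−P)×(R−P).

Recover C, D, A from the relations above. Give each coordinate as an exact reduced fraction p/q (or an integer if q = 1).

A = (339/34, -21/34)
C = (0, 16)
D = (6, -3)

1. C_x = 0  [FB ∥ CE ∩ BE ∥ FC]
2. C_y = 16  [FB ∥ CE ∩ BE ∥ FC]
   → C = (0, 16)
3. D_x = 6  [line -24·x + -9·y + 117 = 0 ∩ |DF|² = 34]
4. D_y = -3  [line -24·x + -9·y + 117 = 0 ∩ |DF|² = 34]
   → D = (6, -3)
5. A_x = 339/34  [C, E, A are collinear ∩ DA ⟂ CE]
6. A_y = -21/34  [C, E, A are collinear ∩ DA ⟂ CE]
   → A = (339/34, -21/34)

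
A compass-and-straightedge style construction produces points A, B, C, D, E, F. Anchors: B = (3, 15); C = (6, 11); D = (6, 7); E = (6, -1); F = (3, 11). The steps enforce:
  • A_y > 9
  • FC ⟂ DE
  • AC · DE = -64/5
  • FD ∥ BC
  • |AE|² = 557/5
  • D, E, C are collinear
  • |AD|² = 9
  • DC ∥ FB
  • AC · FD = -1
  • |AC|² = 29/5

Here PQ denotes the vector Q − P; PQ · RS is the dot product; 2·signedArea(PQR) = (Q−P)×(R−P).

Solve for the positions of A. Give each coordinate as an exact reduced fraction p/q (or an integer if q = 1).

1. A_x = 21/5  [AC · FD = -1 ∩ AC · DE = -64/5]
2. A_y = 47/5  [AC · FD = -1 ∩ AC · DE = -64/5]
   → A = (21/5, 47/5)

A = (21/5, 47/5)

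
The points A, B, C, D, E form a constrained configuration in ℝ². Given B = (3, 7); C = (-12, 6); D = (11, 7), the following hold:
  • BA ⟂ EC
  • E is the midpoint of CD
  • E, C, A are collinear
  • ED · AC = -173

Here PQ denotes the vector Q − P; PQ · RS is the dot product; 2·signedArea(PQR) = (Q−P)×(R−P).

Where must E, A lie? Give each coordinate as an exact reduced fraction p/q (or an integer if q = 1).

1. E_x = -1/2  [E is the midpoint of CD]
2. E_y = 13/2  [E is the midpoint of CD]
   → E = (-1/2, 13/2)
3. A_x = 799/265  [E, C, A are collinear ∩ BA ⟂ EC]
4. A_y = 1763/265  [E, C, A are collinear ∩ BA ⟂ EC]
   → A = (799/265, 1763/265)

A = (799/265, 1763/265)
E = (-1/2, 13/2)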